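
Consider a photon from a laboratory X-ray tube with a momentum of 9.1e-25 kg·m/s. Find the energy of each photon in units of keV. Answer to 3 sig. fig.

The photon relation is E = pc, giving E = 2.728e-16 J.
Converting to keV: E = 1.703 keV ≈ 1.70 keV.

1.70 keV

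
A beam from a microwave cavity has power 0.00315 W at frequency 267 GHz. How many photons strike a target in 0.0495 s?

8.81·10^17 photons

Total energy: E_total = P·t = 0.00315 × 0.0495 = 1.559·10^-4 J.
Per-photon energy: E = 1.769·10^-22 J.
N = E_total / E_photon = 8.81·10^17.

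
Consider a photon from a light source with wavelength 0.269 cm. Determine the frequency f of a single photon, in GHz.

(c = 2.99792458·10^8 m/s.)
First convert: λ = 0.269 cm = 0.00269 m.
Since f = c/λ for a photon, f = 1.114·10^11 Hz.
Converting to GHz: f = 111.4 GHz ≈ 111 GHz.

111 GHz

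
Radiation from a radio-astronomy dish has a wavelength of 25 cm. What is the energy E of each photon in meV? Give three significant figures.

4.96e-3 meV

Use h = 6.62607015e-34 J·s, c = 2.99792458e8 m/s, 1 eV = 1.602176634e-19 J.
First convert: λ = 25 cm = 0.25 m.
For a photon E = hc/λ, so E = 7.946e-25 J.
Converting to meV: E = 0.004959 meV ≈ 4.96e-3 meV.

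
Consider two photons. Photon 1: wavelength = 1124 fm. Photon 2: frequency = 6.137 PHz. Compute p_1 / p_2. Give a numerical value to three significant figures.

p_1 = 5.895e-22 kg·m/s (from wavelength = 1124 fm, via p = h/λ).
p_2 = 1.356e-26 kg·m/s (from frequency = 6.137 PHz, via p = hf/c).
Ratio = 5.895e-22 / 1.356e-26 = 4.35e4.

4.35e4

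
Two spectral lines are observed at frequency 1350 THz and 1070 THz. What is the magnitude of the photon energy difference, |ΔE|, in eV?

1.16 eV

Using E = hf: E₁ = 8.945e-19 J, E₂ = 7.090e-19 J.
|ΔE| = |8.945e-19 − 7.090e-19| = 1.86e-19 J = 1.16 eV.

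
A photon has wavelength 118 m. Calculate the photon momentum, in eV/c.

Since p = h/λ for a photon, p = 5.615e-36 kg·m/s.
Converting to eV/c: p = 1.051e-8 eV/c ≈ 1.05e-8 eV/c.

1.05e-8 eV/c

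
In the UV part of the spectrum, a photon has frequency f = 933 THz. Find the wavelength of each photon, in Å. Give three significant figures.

3210 Å

(c = 2.99792458 × 10^8 m/s.)
Convert to SI: f = 933 THz = 9.33 × 10^14 Hz.
For a photon λ = c/f, so λ = 3.213 × 10^-7 m.
Converting to Å: λ = 3213 Å ≈ 3210 Å.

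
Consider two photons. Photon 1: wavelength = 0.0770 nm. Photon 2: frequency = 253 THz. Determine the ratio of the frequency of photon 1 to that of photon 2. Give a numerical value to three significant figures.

f_1 = 3.893 × 10^18 Hz (from wavelength = 0.0770 nm, via f = c/λ).
f_2 = 2.530 × 10^14 Hz (from frequency = 253 THz, via f given directly).
Ratio = 3.893 × 10^18 / 2.530 × 10^14 = 1.54 × 10^4.

1.54 × 10^4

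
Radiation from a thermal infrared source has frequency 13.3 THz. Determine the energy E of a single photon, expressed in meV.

55.0 meV

Use h = 6.62607015e-34 J·s, 1 eV = 1.602176634e-19 J.
First convert: f = 13.3 THz = 1.33e13 Hz.
Since E = hf for a photon, E = 8.813e-21 J.
Converting to meV: E = 55.00 meV ≈ 55.0 meV.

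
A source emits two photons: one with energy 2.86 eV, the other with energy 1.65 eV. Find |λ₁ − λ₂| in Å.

Using λ = hc/E: λ₁ = 4.335e-7 m, λ₂ = 7.514e-7 m.
|Δλ| = |4.335e-7 − 7.514e-7| = 3.18e-7 m = 3180 Å.

3180 Å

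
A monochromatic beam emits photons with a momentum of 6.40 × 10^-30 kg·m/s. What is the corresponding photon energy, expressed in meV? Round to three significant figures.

Take c = 2.99792458 × 10^8 m/s, 1 eV = 1.602176634 × 10^-19 J.
Apply E = pc: E = 1.919 × 10^-21 J.
Converting to meV: E = 11.98 meV ≈ 12.0 meV.

12.0 meV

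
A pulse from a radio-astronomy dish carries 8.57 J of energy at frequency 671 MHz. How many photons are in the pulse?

Per-photon energy: E = 4.446e-25 J (from frequency = 671 MHz).
N = E_total / E_photon = 8.57 J / 4.446e-25 J = 1.93e25.

1.93e25 photons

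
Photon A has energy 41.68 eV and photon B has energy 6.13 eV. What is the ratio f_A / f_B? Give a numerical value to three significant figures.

f_A = 1.008 × 10^16 Hz (from energy = 41.68 eV, via f = E/h).
f_B = 1.482 × 10^15 Hz (from energy = 6.13 eV, via f = E/h).
Ratio = 1.008 × 10^16 / 1.482 × 10^15 = 6.80.

6.80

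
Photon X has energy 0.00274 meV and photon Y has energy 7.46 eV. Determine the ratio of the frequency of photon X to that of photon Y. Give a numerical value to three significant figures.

3.67e-7

f_X = 6.625e8 Hz (from energy = 0.00274 meV, via f = E/h).
f_Y = 1.804e15 Hz (from energy = 7.46 eV, via f = E/h).
Ratio = 6.625e8 / 1.804e15 = 3.67e-7.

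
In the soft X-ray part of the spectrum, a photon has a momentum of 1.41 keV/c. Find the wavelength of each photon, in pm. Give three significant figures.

Convert to SI: p = 1.41 keV/c = 7.5354·10^-25 kg·m/s.
Since λ = h/p for a photon, λ = 8.793·10^-10 m.
Converting to pm: λ = 879.3 pm ≈ 879 pm.

879 pm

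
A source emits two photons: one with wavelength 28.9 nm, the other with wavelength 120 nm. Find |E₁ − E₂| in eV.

Using E = hc/λ: E₁ = 6.874e-18 J, E₂ = 1.655e-18 J.
|ΔE| = |6.874e-18 − 1.655e-18| = 5.22e-18 J = 32.6 eV.

32.6 eV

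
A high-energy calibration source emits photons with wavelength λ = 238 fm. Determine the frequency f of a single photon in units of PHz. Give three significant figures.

Take c = 2.99792458e8 m/s.
First convert: λ = 238 fm = 2.38e-13 m.
For a photon f = c/λ, so f = 1.260e21 Hz.
Converting to PHz: f = 1.260e6 PHz ≈ 1.26e6 PHz.

1.26e6 PHz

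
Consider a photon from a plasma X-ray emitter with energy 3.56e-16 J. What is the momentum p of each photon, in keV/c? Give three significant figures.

For a photon p = E/c, so p = 1.187e-24 kg·m/s.
Converting to keV/c: p = 2.222 keV/c ≈ 2.22 keV/c.

2.22 keV/c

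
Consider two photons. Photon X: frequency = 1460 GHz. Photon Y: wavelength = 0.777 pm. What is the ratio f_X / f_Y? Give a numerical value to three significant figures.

3.78 × 10^-9

f_X = 1.460 × 10^12 Hz (from frequency = 1460 GHz, via f given directly).
f_Y = 3.858 × 10^20 Hz (from wavelength = 0.777 pm, via f = c/λ).
Ratio = 1.460 × 10^12 / 3.858 × 10^20 = 3.78 × 10^-9.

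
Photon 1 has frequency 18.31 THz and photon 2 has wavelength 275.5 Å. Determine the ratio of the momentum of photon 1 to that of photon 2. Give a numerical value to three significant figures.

1.68·10^-3

p_1 = 4.047·10^-29 kg·m/s (from frequency = 18.31 THz, via p = hf/c).
p_2 = 2.405·10^-26 kg·m/s (from wavelength = 275.5 Å, via p = h/λ).
Ratio = 4.047·10^-29 / 2.405·10^-26 = 1.68·10^-3.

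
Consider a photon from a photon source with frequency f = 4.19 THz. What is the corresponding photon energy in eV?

0.0173 eV

Use h = 6.62607015 × 10^-34 J·s, 1 eV = 1.602176634 × 10^-19 J.
In SI units: f = 4.19 THz = 4.19 × 10^12 Hz.
Since E = hf for a photon, E = 2.776 × 10^-21 J.
Converting to eV: E = 0.01733 eV ≈ 0.0173 eV.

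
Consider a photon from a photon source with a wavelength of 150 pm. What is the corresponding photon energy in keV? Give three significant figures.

(h = 6.62607015 × 10^-34 J·s, c = 2.99792458 × 10^8 m/s, 1 eV = 1.602176634 × 10^-19 J.)
Convert to SI: λ = 150 pm = 1.5 × 10^-10 m.
The photon relation is E = hc/λ, giving E = 1.324 × 10^-15 J.
Converting to keV: E = 8.266 keV ≈ 8.27 keV.

8.27 keV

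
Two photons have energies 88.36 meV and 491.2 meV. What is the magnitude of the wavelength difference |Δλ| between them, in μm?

11.5 μm

Using λ = hc/E: λ₁ = 1.4032·10^-5 m, λ₂ = 2.5241·10^-6 m.
|Δλ| = |1.4032·10^-5 − 2.5241·10^-6| = 1.15·10^-5 m = 11.5 μm.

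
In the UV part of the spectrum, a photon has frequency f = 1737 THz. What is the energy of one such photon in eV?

First convert: f = 1737 THz = 1.737 × 10^15 Hz.
For a photon E = hf, so E = 1.151 × 10^-18 J.
Converting to eV: E = 7.184 eV ≈ 7.18 eV.

7.18 eV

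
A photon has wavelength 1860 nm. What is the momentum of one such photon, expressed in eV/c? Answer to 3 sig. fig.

0.667 eV/c

First convert: λ = 1860 nm = 1.86e-6 m.
Apply p = h/λ: p = 3.562e-28 kg·m/s.
Converting to eV/c: p = 0.6666 eV/c ≈ 0.667 eV/c.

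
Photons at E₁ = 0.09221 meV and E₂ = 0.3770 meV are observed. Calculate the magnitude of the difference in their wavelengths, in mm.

10.2 mm

Using λ = hc/E: λ₁ = 0.013446 m, λ₂ = 0.0032887 m.
|Δλ| = |0.013446 − 0.0032887| = 0.0102 m = 10.2 mm.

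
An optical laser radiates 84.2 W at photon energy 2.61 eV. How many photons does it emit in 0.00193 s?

3.89e17 photons

Total energy: E_total = P·t = 84.2 × 0.00193 = 0.1625 J.
Per-photon energy: E = 4.182e-19 J.
N = E_total / E_photon = 3.89e17.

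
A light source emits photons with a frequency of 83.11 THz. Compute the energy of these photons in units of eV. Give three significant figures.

(h = 6.62607015e-34 J·s, 1 eV = 1.602176634e-19 J.)
Convert to SI: f = 83.11 THz = 8.311e13 Hz.
For a photon E = hf, so E = 5.507e-20 J.
Converting to eV: E = 0.3437 eV ≈ 0.344 eV.

0.344 eV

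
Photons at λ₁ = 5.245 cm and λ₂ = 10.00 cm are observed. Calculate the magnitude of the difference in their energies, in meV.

0.0112 meV

Using E = hc/λ: E₁ = 3.7873 × 10^-24 J, E₂ = 1.9864 × 10^-24 J.
|ΔE| = |3.7873 × 10^-24 − 1.9864 × 10^-24| = 1.80 × 10^-24 J = 0.0112 meV.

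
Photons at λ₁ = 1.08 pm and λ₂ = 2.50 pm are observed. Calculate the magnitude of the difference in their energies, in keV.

Using E = hc/λ: E₁ = 1.839e-13 J, E₂ = 7.946e-14 J.
|ΔE| = |1.839e-13 − 7.946e-14| = 1.04e-13 J = 652 keV.

652 keV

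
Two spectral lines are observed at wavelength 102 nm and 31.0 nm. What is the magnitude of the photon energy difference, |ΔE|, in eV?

27.8 eV

Using E = hc/λ: E₁ = 1.947e-18 J, E₂ = 6.408e-18 J.
|ΔE| = |1.947e-18 − 6.408e-18| = 4.46e-18 J = 27.8 eV.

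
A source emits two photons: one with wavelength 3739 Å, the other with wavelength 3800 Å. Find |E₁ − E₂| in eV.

Using E = hc/λ: E₁ = 5.3128 × 10^-19 J, E₂ = 5.2275 × 10^-19 J.
|ΔE| = |5.3128 × 10^-19 − 5.2275 × 10^-19| = 8.53 × 10^-21 J = 0.0532 eV.

0.0532 eV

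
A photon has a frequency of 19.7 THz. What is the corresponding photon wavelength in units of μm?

(c = 2.99792458e8 m/s.)
In SI units: f = 19.7 THz = 1.97e13 Hz.
Apply λ = c/f: λ = 1.522e-5 m.
Converting to μm: λ = 15.22 μm ≈ 15.2 μm.

15.2 μm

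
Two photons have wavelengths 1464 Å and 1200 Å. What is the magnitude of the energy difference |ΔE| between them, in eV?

Using E = hc/λ: E₁ = 1.3569e-18 J, E₂ = 1.6554e-18 J.
|ΔE| = |1.3569e-18 − 1.6554e-18| = 2.99e-19 J = 1.86 eV.

1.86 eV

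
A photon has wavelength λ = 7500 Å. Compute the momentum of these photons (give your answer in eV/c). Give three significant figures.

1.65 eV/c

Use h = 6.62607015e-34 J·s, c = 2.99792458e8 m/s, 1 eV = 1.602176634e-19 J.
Convert to SI: λ = 7500 Å = 7.5e-7 m.
Since p = h/λ for a photon, p = 8.835e-28 kg·m/s.
Converting to eV/c: p = 1.653 eV/c ≈ 1.65 eV/c.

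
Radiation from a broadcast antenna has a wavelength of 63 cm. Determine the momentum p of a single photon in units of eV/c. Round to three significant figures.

1.97·10^-6 eV/c

In SI units: λ = 63 cm = 0.63 m.
The photon relation is p = h/λ, giving p = 1.052·10^-33 kg·m/s.
Converting to eV/c: p = 1.968·10^-6 eV/c ≈ 1.97·10^-6 eV/c.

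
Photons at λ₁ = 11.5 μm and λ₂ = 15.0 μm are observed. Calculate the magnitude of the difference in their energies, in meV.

Using E = hc/λ: E₁ = 1.727 × 10^-20 J, E₂ = 1.324 × 10^-20 J.
|ΔE| = |1.727 × 10^-20 − 1.324 × 10^-20| = 4.03 × 10^-21 J = 25.2 meV.

25.2 meV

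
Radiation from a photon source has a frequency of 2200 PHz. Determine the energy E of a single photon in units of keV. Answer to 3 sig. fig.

In SI units: f = 2200 PHz = 2.2·10^18 Hz.
Since E = hf for a photon, E = 1.458·10^-15 J.
Converting to keV: E = 9.098 keV ≈ 9.10 keV.

9.10 keV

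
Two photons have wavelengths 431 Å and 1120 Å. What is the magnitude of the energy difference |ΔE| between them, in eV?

17.7 eV

Using E = hc/λ: E₁ = 4.609 × 10^-18 J, E₂ = 1.774 × 10^-18 J.
|ΔE| = |4.609 × 10^-18 − 1.774 × 10^-18| = 2.84 × 10^-18 J = 17.7 eV.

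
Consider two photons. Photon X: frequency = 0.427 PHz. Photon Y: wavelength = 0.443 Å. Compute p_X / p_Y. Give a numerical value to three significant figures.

6.31e-5

p_X = 9.438e-28 kg·m/s (from frequency = 0.427 PHz, via p = hf/c).
p_Y = 1.496e-23 kg·m/s (from wavelength = 0.443 Å, via p = h/λ).
Ratio = 9.438e-28 / 1.496e-23 = 6.31e-5.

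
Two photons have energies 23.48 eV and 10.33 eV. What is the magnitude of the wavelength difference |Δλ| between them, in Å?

672 Å

Using λ = hc/E: λ₁ = 5.2804·10^-8 m, λ₂ = 1.2002·10^-7 m.
|Δλ| = |5.2804·10^-8 − 1.2002·10^-7| = 6.72·10^-8 m = 672 Å.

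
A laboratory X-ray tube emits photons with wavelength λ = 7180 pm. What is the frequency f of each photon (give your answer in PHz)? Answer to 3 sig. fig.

41.8 PHz

Take c = 2.99792458e8 m/s.
Convert to SI: λ = 7180 pm = 7.18e-9 m.
Apply f = c/λ: f = 4.175e16 Hz.
Converting to PHz: f = 41.75 PHz ≈ 41.8 PHz.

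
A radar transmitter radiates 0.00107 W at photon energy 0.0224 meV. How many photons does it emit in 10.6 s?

3.16e21 photons

Total energy: E_total = P·t = 0.00107 × 10.6 = 0.01134 J.
Per-photon energy: E = 3.589e-24 J.
N = E_total / E_photon = 3.16e21.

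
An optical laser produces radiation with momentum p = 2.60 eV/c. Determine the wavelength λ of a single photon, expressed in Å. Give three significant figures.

4770 Å

(h = 6.62607015 × 10^-34 J·s, c = 2.99792458 × 10^8 m/s, 1 eV = 1.602176634 × 10^-19 J.)
First convert: p = 2.60 eV/c = 1.3895 × 10^-27 kg·m/s.
Since λ = h/p for a photon, λ = 4.769 × 10^-7 m.
Converting to Å: λ = 4769 Å ≈ 4770 Å.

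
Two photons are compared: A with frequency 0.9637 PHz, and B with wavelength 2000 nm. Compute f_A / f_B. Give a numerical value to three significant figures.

f_A = 9.637·10^14 Hz (from frequency = 0.9637 PHz, via f given directly).
f_B = 1.499·10^14 Hz (from wavelength = 2000 nm, via f = c/λ).
Ratio = 9.637·10^14 / 1.499·10^14 = 6.43.

6.43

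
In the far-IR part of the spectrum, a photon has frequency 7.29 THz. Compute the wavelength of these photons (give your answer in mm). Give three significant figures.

0.0411 mm

Take c = 2.99792458e8 m/s.
Convert to SI: f = 7.29 THz = 7.29e12 Hz.
The photon relation is λ = c/f, giving λ = 4.112e-5 m.
Converting to mm: λ = 0.04112 mm ≈ 0.0411 mm.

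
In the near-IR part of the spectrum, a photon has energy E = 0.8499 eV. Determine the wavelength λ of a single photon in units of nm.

Use h = 6.62607015·10^-34 J·s, c = 2.99792458·10^8 m/s, 1 eV = 1.602176634·10^-19 J.
In SI units: E = 0.8499 eV = 1.3617·10^-19 J.
Since λ = hc/E for a photon, λ = 1.459·10^-6 m.
Converting to nm: λ = 1459 nm ≈ 1460 nm.

1460 nm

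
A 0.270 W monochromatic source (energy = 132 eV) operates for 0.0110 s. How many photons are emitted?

1.40e14 photons

Total energy: E_total = P·t = 0.270 × 0.0110 = 0.002970 J.
Per-photon energy: E = 2.115e-17 J.
N = E_total / E_photon = 1.40e14.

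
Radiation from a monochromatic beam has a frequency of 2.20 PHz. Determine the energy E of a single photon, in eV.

(h = 6.62607015 × 10^-34 J·s, 1 eV = 1.602176634 × 10^-19 J.)
First convert: f = 2.20 PHz = 2.20 × 10^15 Hz.
Since E = hf for a photon, E = 1.458 × 10^-18 J.
Converting to eV: E = 9.098 eV ≈ 9.10 eV.

9.10 eV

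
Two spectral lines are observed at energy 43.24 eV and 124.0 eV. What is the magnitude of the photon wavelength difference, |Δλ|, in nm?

Using λ = hc/E: λ₁ = 2.8673e-8 m, λ₂ = 9.9987e-9 m.
|Δλ| = |2.8673e-8 − 9.9987e-9| = 1.87e-8 m = 18.7 nm.

18.7 nm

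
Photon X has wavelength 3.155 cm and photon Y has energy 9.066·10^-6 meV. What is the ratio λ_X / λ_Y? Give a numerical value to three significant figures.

2.31·10^-4

λ_X = 0.03155 m (from wavelength = 3.155 cm, via λ given directly).
λ_Y = 136.8 m (from energy = 9.066·10^-6 meV, via λ = hc/E).
Ratio = 0.03155 / 136.8 = 2.31·10^-4.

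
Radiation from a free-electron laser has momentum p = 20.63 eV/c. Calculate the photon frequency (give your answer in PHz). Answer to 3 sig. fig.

In SI units: p = 20.63 eV/c = 1.1025·10^-26 kg·m/s.
The photon relation is f = pc/h, giving f = 4.988·10^15 Hz.
Converting to PHz: f = 4.988 PHz ≈ 4.99 PHz.

4.99 PHz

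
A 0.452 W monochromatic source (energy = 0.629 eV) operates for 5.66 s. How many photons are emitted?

2.54e19 photons

Total energy: E_total = P·t = 0.452 × 5.66 = 2.558 J.
Per-photon energy: E = 1.008e-19 J.
N = E_total / E_photon = 2.54e19.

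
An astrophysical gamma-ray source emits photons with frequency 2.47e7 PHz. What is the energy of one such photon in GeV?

Take h = 6.62607015e-34 J·s, 1 eV = 1.602176634e-19 J.
First convert: f = 2.47e7 PHz = 2.47e22 Hz.
The photon relation is E = hf, giving E = 1.637e-11 J.
Converting to GeV: E = 0.1022 GeV ≈ 0.102 GeV.

0.102 GeV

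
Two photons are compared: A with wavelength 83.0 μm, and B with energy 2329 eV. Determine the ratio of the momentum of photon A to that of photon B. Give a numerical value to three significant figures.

6.41e-6

p_A = 7.983e-30 kg·m/s (from wavelength = 83.0 μm, via p = h/λ).
p_B = 1.245e-24 kg·m/s (from energy = 2329 eV, via p = E/c).
Ratio = 7.983e-30 / 1.245e-24 = 6.41e-6.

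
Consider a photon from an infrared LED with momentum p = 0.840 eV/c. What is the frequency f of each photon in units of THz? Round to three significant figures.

203 THz

Use h = 6.62607015·10^-34 J·s, c = 2.99792458·10^8 m/s, 1 eV = 1.602176634·10^-19 J.
First convert: p = 0.840 eV/c = 4.4892·10^-28 kg·m/s.
For a photon f = pc/h, so f = 2.031·10^14 Hz.
Converting to THz: f = 203.1 THz ≈ 203 THz.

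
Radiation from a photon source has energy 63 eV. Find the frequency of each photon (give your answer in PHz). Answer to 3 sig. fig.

15.2 PHz

First convert: E = 63 eV = 1.0094 × 10^-17 J.
For a photon f = E/h, so f = 1.523 × 10^16 Hz.
Converting to PHz: f = 15.23 PHz ≈ 15.2 PHz.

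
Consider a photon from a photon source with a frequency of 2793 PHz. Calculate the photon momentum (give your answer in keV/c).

(h = 6.62607015e-34 J·s, c = 2.99792458e8 m/s, 1 eV = 1.602176634e-19 J.)
Convert to SI: f = 2793 PHz = 2.793e18 Hz.
Apply p = hf/c: p = 6.173e-24 kg·m/s.
Converting to keV/c: p = 11.55 keV/c ≈ 11.6 keV/c.

11.6 keV/c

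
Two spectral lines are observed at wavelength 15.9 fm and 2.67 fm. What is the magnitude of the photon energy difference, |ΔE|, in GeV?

Using E = hc/λ: E₁ = 1.249 × 10^-11 J, E₂ = 7.440 × 10^-11 J.
|ΔE| = |1.249 × 10^-11 − 7.440 × 10^-11| = 6.19 × 10^-11 J = 0.386 GeV.

0.386 GeV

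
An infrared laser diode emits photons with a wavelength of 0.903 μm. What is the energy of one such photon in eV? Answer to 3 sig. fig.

Convert to SI: λ = 0.903 μm = 9.03 × 10^-7 m.
Apply E = hc/λ: E = 2.200 × 10^-19 J.
Converting to eV: E = 1.373 eV ≈ 1.37 eV.

1.37 eV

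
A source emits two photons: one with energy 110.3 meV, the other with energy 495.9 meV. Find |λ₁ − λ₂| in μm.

Using λ = hc/E: λ₁ = 1.1241·10^-5 m, λ₂ = 2.5002·10^-6 m.
|Δλ| = |1.1241·10^-5 − 2.5002·10^-6| = 8.74·10^-6 m = 8.74 μm.

8.74 μm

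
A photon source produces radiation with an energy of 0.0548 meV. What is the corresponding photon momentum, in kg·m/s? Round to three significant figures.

Take c = 2.99792458e8 m/s, 1 eV = 1.602176634e-19 J.
Convert to SI: E = 0.0548 meV = 8.7799e-24 J.
Since p = E/c for a photon, p = 2.929e-32 kg·m/s.
So p ≈ 2.93e-32 kg·m/s.

2.93e-32 kg·m/s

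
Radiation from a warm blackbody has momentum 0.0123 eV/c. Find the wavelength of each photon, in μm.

Convert to SI: p = 0.0123 eV/c = 6.5735·10^-30 kg·m/s.
For a photon λ = h/p, so λ = 1.008·10^-4 m.
Converting to μm: λ = 100.8 μm ≈ 101 μm.

101 μm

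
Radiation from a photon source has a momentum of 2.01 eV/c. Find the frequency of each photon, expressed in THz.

486 THz

Take h = 6.62607015e-34 J·s, c = 2.99792458e8 m/s, 1 eV = 1.602176634e-19 J.
In SI units: p = 2.01 eV/c = 1.0742e-27 kg·m/s.
Since f = pc/h for a photon, f = 4.860e14 Hz.
Converting to THz: f = 486.0 THz ≈ 486 THz.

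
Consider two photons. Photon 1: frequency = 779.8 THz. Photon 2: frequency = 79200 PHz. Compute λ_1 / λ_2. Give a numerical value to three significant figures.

1.02·10^5

λ_1 = 3.844·10^-7 m (from frequency = 779.8 THz, via λ = c/f).
λ_2 = 3.785·10^-12 m (from frequency = 79200 PHz, via λ = c/f).
Ratio = 3.844·10^-7 / 3.785·10^-12 = 1.02·10^5.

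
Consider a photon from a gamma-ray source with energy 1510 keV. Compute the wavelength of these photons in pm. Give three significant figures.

Take h = 6.62607015e-34 J·s, c = 2.99792458e8 m/s, 1 eV = 1.602176634e-19 J.
First convert: E = 1510 keV = 2.4193e-13 J.
The photon relation is λ = hc/E, giving λ = 8.211e-13 m.
Converting to pm: λ = 0.8211 pm ≈ 0.821 pm.

0.821 pm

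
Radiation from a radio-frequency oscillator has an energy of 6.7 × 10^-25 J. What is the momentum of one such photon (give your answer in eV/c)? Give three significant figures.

Since p = E/c for a photon, p = 2.235 × 10^-33 kg·m/s.
Converting to eV/c: p = 4.182 × 10^-6 eV/c ≈ 4.18 × 10^-6 eV/c.

4.18 × 10^-6 eV/c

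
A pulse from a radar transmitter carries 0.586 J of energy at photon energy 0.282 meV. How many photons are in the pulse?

1.30 × 10^22 photons

Per-photon energy: E = 4.518 × 10^-23 J (from energy = 0.282 meV).
N = E_total / E_photon = 0.586 J / 4.518 × 10^-23 J = 1.30 × 10^22.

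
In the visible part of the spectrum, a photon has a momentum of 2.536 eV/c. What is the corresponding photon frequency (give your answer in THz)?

First convert: p = 2.536 eV/c = 1.3553e-27 kg·m/s.
For a photon f = pc/h, so f = 6.132e14 Hz.
Converting to THz: f = 613.2 THz ≈ 613 THz.

613 THz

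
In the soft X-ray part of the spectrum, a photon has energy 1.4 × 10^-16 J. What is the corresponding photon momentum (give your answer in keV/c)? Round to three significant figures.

0.874 keV/c

(c = 2.99792458 × 10^8 m/s, 1 eV = 1.602176634 × 10^-19 J.)
The photon relation is p = E/c, giving p = 4.670 × 10^-25 kg·m/s.
Converting to keV/c: p = 0.8738 keV/c ≈ 0.874 keV/c.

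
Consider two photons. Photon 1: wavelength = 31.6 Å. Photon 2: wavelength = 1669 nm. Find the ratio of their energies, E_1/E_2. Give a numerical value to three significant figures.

528

E_1 = 6.286 × 10^-17 J (from wavelength = 31.6 Å, via E = hc/λ).
E_2 = 1.190 × 10^-19 J (from wavelength = 1669 nm, via E = hc/λ).
Ratio = 6.286 × 10^-17 / 1.190 × 10^-19 = 528.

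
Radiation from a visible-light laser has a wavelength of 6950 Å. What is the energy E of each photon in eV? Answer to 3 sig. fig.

Use h = 6.62607015 × 10^-34 J·s, c = 2.99792458 × 10^8 m/s, 1 eV = 1.602176634 × 10^-19 J.
Convert to SI: λ = 6950 Å = 6.95 × 10^-7 m.
Since E = hc/λ for a photon, E = 2.858 × 10^-19 J.
Converting to eV: E = 1.784 eV ≈ 1.78 eV.

1.78 eV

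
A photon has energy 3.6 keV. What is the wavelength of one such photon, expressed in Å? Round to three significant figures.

Take h = 6.62607015 × 10^-34 J·s, c = 2.99792458 × 10^8 m/s, 1 eV = 1.602176634 × 10^-19 J.
First convert: E = 3.6 keV = 5.7678 × 10^-16 J.
Since λ = hc/E for a photon, λ = 3.444 × 10^-10 m.
Converting to Å: λ = 3.444 Å ≈ 3.44 Å.

3.44 Å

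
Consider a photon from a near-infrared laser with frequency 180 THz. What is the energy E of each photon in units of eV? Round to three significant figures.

In SI units: f = 180 THz = 1.8e14 Hz.
For a photon E = hf, so E = 1.193e-19 J.
Converting to eV: E = 0.7444 eV ≈ 0.744 eV.

0.744 eV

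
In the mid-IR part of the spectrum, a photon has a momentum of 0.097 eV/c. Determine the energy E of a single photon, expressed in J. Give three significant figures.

1.55e-20 J

Use c = 2.99792458e8 m/s, 1 eV = 1.602176634e-19 J.
First convert: p = 0.097 eV/c = 5.1840e-29 kg·m/s.
Since E = pc for a photon, E = 1.554e-20 J.
So E ≈ 1.55e-20 J.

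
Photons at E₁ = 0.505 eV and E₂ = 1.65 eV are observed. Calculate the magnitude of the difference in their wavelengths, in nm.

Using λ = hc/E: λ₁ = 2.455e-6 m, λ₂ = 7.514e-7 m.
|Δλ| = |2.455e-6 − 7.514e-7| = 1.70e-6 m = 1700 nm.

1700 nm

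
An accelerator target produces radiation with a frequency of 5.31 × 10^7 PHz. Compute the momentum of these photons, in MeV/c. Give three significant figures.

Convert to SI: f = 5.31 × 10^7 PHz = 5.31 × 10^22 Hz.
The photon relation is p = hf/c, giving p = 1.174 × 10^-19 kg·m/s.
Converting to MeV/c: p = 219.6 MeV/c ≈ 220 MeV/c.

220 MeV/c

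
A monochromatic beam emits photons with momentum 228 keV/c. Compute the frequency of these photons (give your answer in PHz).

Use h = 6.62607015·10^-34 J·s, c = 2.99792458·10^8 m/s, 1 eV = 1.602176634·10^-19 J.
First convert: p = 228 keV/c = 1.2185·10^-22 kg·m/s.
The photon relation is f = pc/h, giving f = 5.513·10^19 Hz.
Converting to PHz: f = 55130 PHz ≈ 5.51·10^4 PHz.

5.51·10^4 PHz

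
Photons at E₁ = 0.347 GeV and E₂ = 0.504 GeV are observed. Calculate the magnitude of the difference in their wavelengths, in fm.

Using λ = hc/E: λ₁ = 3.573e-15 m, λ₂ = 2.460e-15 m.
|Δλ| = |3.573e-15 − 2.460e-15| = 1.11e-15 m = 1.11 fm.

1.11 fm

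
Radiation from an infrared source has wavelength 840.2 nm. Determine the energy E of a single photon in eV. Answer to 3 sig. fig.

(h = 6.62607015 × 10^-34 J·s, c = 2.99792458 × 10^8 m/s, 1 eV = 1.602176634 × 10^-19 J.)
In SI units: λ = 840.2 nm = 8.402 × 10^-7 m.
Since E = hc/λ for a photon, E = 2.364 × 10^-19 J.
Converting to eV: E = 1.476 eV ≈ 1.48 eV.

1.48 eV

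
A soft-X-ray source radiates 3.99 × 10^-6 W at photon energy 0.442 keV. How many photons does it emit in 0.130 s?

7.32 × 10^9 photons

Total energy: E_total = P·t = 3.99 × 10^-6 × 0.130 = 5.187 × 10^-7 J.
Per-photon energy: E = 7.082 × 10^-17 J.
N = E_total / E_photon = 7.32 × 10^9.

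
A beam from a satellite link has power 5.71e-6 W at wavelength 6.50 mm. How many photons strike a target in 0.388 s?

Total energy: E_total = P·t = 5.71e-6 × 0.388 = 2.215e-6 J.
Per-photon energy: E = 3.056e-23 J.
N = E_total / E_photon = 7.25e16.

7.25e16 photons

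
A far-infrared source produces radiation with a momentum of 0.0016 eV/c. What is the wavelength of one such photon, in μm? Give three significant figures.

775 μm

(h = 6.62607015e-34 J·s, c = 2.99792458e8 m/s, 1 eV = 1.602176634e-19 J.)
First convert: p = 0.0016 eV/c = 8.5509e-31 kg·m/s.
For a photon λ = h/p, so λ = 7.749e-4 m.
Converting to μm: λ = 774.9 μm ≈ 775 μm.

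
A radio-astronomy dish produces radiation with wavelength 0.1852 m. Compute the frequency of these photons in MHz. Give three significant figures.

Since f = c/λ for a photon, f = 1.619e9 Hz.
Converting to MHz: f = 1619 MHz ≈ 1620 MHz.

1620 MHz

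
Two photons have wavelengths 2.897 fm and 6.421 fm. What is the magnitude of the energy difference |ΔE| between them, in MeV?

235 MeV

Using E = hc/λ: E₁ = 6.8569 × 10^-11 J, E₂ = 3.0937 × 10^-11 J.
|ΔE| = |6.8569 × 10^-11 − 3.0937 × 10^-11| = 3.76 × 10^-11 J = 235 MeV.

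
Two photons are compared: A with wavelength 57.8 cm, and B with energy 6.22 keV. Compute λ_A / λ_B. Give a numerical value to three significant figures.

λ_A = 0.5780 m (from wavelength = 57.8 cm, via λ given directly).
λ_B = 1.993 × 10^-10 m (from energy = 6.22 keV, via λ = hc/E).
Ratio = 0.5780 / 1.993 × 10^-10 = 2.90 × 10^9.

2.90 × 10^9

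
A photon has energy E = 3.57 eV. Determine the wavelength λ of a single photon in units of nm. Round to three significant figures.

Convert to SI: E = 3.57 eV = 5.7198 × 10^-19 J.
Apply λ = hc/E: λ = 3.473 × 10^-7 m.
Converting to nm: λ = 347.3 nm ≈ 347 nm.

347 nm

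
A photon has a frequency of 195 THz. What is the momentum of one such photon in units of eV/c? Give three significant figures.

First convert: f = 195 THz = 1.95e14 Hz.
Since p = hf/c for a photon, p = 4.310e-28 kg·m/s.
Converting to eV/c: p = 0.8065 eV/c ≈ 0.806 eV/c.

0.806 eV/c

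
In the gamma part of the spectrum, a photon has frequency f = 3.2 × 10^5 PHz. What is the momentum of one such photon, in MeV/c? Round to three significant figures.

Take h = 6.62607015 × 10^-34 J·s, c = 2.99792458 × 10^8 m/s, 1 eV = 1.602176634 × 10^-19 J.
In SI units: f = 3.2 × 10^5 PHz = 3.2 × 10^20 Hz.
Apply p = hf/c: p = 7.073 × 10^-22 kg·m/s.
Converting to MeV/c: p = 1.323 MeV/c ≈ 1.32 MeV/c.

1.32 MeV/c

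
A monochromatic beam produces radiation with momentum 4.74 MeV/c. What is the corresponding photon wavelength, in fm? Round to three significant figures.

262 fm

(h = 6.62607015 × 10^-34 J·s, c = 2.99792458 × 10^8 m/s, 1 eV = 1.602176634 × 10^-19 J.)
In SI units: p = 4.74 MeV/c = 2.5332 × 10^-21 kg·m/s.
Since λ = h/p for a photon, λ = 2.616 × 10^-13 m.
Converting to fm: λ = 261.6 fm ≈ 262 fm.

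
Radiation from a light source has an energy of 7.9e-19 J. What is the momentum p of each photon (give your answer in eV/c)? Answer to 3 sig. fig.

(c = 2.99792458e8 m/s, 1 eV = 1.602176634e-19 J.)
Since p = E/c for a photon, p = 2.635e-27 kg·m/s.
Converting to eV/c: p = 4.931 eV/c ≈ 4.93 eV/c.

4.93 eV/c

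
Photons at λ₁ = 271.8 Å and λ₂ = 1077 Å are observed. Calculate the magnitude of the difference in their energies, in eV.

34.1 eV

Using E = hc/λ: E₁ = 7.3085e-18 J, E₂ = 1.8444e-18 J.
|ΔE| = |7.3085e-18 − 1.8444e-18| = 5.46e-18 J = 34.1 eV.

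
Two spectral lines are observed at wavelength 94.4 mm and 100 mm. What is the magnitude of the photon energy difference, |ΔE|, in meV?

Using E = hc/λ: E₁ = 2.104e-24 J, E₂ = 1.986e-24 J.
|ΔE| = |2.104e-24 − 1.986e-24| = 1.18e-25 J = 7.35e-4 meV.

7.35e-4 meV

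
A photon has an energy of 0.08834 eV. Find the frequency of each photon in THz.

21.4 THz

First convert: E = 0.08834 eV = 1.4154e-20 J.
Apply f = E/h: f = 2.136e13 Hz.
Converting to THz: f = 21.36 THz ≈ 21.4 THz.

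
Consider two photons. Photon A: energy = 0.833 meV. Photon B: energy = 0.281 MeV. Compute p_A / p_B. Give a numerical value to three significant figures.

p_A = 4.452 × 10^-31 kg·m/s (from energy = 0.833 meV, via p = E/c).
p_B = 1.502 × 10^-22 kg·m/s (from energy = 0.281 MeV, via p = E/c).
Ratio = 4.452 × 10^-31 / 1.502 × 10^-22 = 2.96 × 10^-9.

2.96 × 10^-9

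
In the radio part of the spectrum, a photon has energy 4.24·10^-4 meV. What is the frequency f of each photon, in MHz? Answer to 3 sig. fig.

Use h = 6.62607015·10^-34 J·s, 1 eV = 1.602176634·10^-19 J.
Convert to SI: E = 4.24·10^-4 meV = 6.7932·10^-26 J.
Apply f = E/h: f = 1.025·10^8 Hz.
Converting to MHz: f = 102.5 MHz ≈ 103 MHz.

103 MHz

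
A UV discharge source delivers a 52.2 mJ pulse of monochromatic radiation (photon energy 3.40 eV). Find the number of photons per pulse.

9.58e16 photons

Per-photon energy: E = 5.447e-19 J (from energy = 3.40 eV).
N = E_total / E_photon = 0.0522 J / 5.447e-19 J = 9.58e16.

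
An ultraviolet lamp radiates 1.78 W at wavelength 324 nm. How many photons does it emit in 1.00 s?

2.90 × 10^18 photons

Total energy: E_total = P·t = 1.78 × 1.00 = 1.780 J.
Per-photon energy: E = 6.131 × 10^-19 J.
N = E_total / E_photon = 2.90 × 10^18.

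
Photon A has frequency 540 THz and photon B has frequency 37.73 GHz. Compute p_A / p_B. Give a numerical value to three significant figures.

1.43·10^4

p_A = 1.194·10^-27 kg·m/s (from frequency = 540 THz, via p = hf/c).
p_B = 8.339·10^-32 kg·m/s (from frequency = 37.73 GHz, via p = hf/c).
Ratio = 1.194·10^-27 / 8.339·10^-32 = 1.43·10^4.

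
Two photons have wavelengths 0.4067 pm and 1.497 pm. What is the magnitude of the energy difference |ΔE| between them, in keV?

Using E = hc/λ: E₁ = 4.8843e-13 J, E₂ = 1.3270e-13 J.
|ΔE| = |4.8843e-13 − 1.3270e-13| = 3.56e-13 J = 2220 keV.

2220 keV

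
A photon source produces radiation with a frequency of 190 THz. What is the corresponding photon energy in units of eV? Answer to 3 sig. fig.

0.786 eV

(h = 6.62607015e-34 J·s, 1 eV = 1.602176634e-19 J.)
First convert: f = 190 THz = 1.9e14 Hz.
The photon relation is E = hf, giving E = 1.259e-19 J.
Converting to eV: E = 0.7858 eV ≈ 0.786 eV.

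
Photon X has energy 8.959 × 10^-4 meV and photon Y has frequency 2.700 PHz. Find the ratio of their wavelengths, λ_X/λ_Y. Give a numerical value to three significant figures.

λ_X = 1.384 m (from energy = 8.959 × 10^-4 meV, via λ = hc/E).
λ_Y = 1.110 × 10^-7 m (from frequency = 2.700 PHz, via λ = c/f).
Ratio = 1.384 / 1.110 × 10^-7 = 1.25 × 10^7.

1.25 × 10^7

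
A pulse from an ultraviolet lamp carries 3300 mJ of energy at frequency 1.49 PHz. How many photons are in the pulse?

3.34e18 photons

Per-photon energy: E = 9.873e-19 J (from frequency = 1.49 PHz).
N = E_total / E_photon = 3.30 J / 9.873e-19 J = 3.34e18.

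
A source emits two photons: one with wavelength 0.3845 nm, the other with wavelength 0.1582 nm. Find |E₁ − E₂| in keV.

4.61 keV

Using E = hc/λ: E₁ = 5.1663e-16 J, E₂ = 1.2557e-15 J.
|ΔE| = |5.1663e-16 − 1.2557e-15| = 7.39e-16 J = 4.61 keV.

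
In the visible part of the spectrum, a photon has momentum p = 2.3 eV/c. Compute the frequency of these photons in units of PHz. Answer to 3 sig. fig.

0.556 PHz

First convert: p = 2.3 eV/c = 1.2292·10^-27 kg·m/s.
Since f = pc/h for a photon, f = 5.561·10^14 Hz.
Converting to PHz: f = 0.5561 PHz ≈ 0.556 PHz.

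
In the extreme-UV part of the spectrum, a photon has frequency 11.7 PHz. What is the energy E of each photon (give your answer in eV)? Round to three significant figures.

48.4 eV

Take h = 6.62607015e-34 J·s, 1 eV = 1.602176634e-19 J.
First convert: f = 11.7 PHz = 1.17e16 Hz.
For a photon E = hf, so E = 7.753e-18 J.
Converting to eV: E = 48.39 eV ≈ 48.4 eV.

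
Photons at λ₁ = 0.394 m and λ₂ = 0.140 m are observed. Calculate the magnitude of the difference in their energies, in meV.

Using E = hc/λ: E₁ = 5.042 × 10^-25 J, E₂ = 1.419 × 10^-24 J.
|ΔE| = |5.042 × 10^-25 − 1.419 × 10^-24| = 9.15 × 10^-25 J = 5.71 × 10^-3 meV.

5.71 × 10^-3 meV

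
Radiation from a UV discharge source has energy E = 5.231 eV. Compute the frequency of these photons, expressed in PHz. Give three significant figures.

1.26 PHz

(h = 6.62607015·10^-34 J·s, 1 eV = 1.602176634·10^-19 J.)
Convert to SI: E = 5.231 eV = 8.3810·10^-19 J.
Apply f = E/h: f = 1.265·10^15 Hz.
Converting to PHz: f = 1.265 PHz ≈ 1.26 PHz.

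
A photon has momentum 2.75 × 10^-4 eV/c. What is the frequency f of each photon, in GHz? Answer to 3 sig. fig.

(h = 6.62607015 × 10^-34 J·s, c = 2.99792458 × 10^8 m/s, 1 eV = 1.602176634 × 10^-19 J.)
First convert: p = 2.75 × 10^-4 eV/c = 1.4697 × 10^-31 kg·m/s.
For a photon f = pc/h, so f = 6.649 × 10^10 Hz.
Converting to GHz: f = 66.49 GHz ≈ 66.5 GHz.

66.5 GHz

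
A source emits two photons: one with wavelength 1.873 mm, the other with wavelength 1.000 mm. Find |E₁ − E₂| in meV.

0.578 meV

Using E = hc/λ: E₁ = 1.0606e-22 J, E₂ = 1.9864e-22 J.
|ΔE| = |1.0606e-22 − 1.9864e-22| = 9.26e-23 J = 0.578 meV.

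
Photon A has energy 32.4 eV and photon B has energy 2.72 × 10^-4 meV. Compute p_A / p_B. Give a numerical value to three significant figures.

1.19 × 10^8

p_A = 1.732 × 10^-26 kg·m/s (from energy = 32.4 eV, via p = E/c).
p_B = 1.454 × 10^-34 kg·m/s (from energy = 2.72 × 10^-4 meV, via p = E/c).
Ratio = 1.732 × 10^-26 / 1.454 × 10^-34 = 1.19 × 10^8.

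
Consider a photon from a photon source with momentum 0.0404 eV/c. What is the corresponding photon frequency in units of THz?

First convert: p = 0.0404 eV/c = 2.1591·10^-29 kg·m/s.
Apply f = pc/h: f = 9.769·10^12 Hz.
Converting to THz: f = 9.769 THz ≈ 9.77 THz.

9.77 THz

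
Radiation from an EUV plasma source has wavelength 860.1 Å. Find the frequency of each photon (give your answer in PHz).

(c = 2.99792458e8 m/s.)
First convert: λ = 860.1 Å = 8.601e-8 m.
Since f = c/λ for a photon, f = 3.486e15 Hz.
Converting to PHz: f = 3.486 PHz ≈ 3.49 PHz.

3.49 PHz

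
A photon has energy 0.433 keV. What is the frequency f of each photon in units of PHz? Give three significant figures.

105 PHz

(h = 6.62607015e-34 J·s, 1 eV = 1.602176634e-19 J.)
In SI units: E = 0.433 keV = 6.9374e-17 J.
Since f = E/h for a photon, f = 1.047e17 Hz.
Converting to PHz: f = 104.7 PHz ≈ 105 PHz.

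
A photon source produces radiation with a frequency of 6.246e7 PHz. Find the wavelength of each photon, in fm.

4.80 fm

(c = 2.99792458e8 m/s.)
Convert to SI: f = 6.246e7 PHz = 6.246e22 Hz.
For a photon λ = c/f, so λ = 4.800e-15 m.
Converting to fm: λ = 4.800 fm ≈ 4.80 fm.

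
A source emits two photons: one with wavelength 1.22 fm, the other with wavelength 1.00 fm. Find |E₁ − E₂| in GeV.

Using E = hc/λ: E₁ = 1.628 × 10^-10 J, E₂ = 1.986 × 10^-10 J.
|ΔE| = |1.628 × 10^-10 − 1.986 × 10^-10| = 3.58 × 10^-11 J = 0.224 GeV.

0.224 GeV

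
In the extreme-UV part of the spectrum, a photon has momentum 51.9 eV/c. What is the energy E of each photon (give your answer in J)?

Convert to SI: p = 51.9 eV/c = 2.7737 × 10^-26 kg·m/s.
Since E = pc for a photon, E = 8.315 × 10^-18 J.
So E ≈ 8.32 × 10^-18 J.

8.32 × 10^-18 J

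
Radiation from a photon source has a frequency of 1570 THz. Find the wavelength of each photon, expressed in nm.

191 nm

First convert: f = 1570 THz = 1.57 × 10^15 Hz.
Since λ = c/f for a photon, λ = 1.910 × 10^-7 m.
Converting to nm: λ = 191.0 nm ≈ 191 nm.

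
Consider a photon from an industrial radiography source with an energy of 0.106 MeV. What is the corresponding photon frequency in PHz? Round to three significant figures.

First convert: E = 0.106 MeV = 1.6983·10^-14 J.
For a photon f = E/h, so f = 2.563·10^19 Hz.
Converting to PHz: f = 25630 PHz ≈ 2.56·10^4 PHz.

2.56·10^4 PHz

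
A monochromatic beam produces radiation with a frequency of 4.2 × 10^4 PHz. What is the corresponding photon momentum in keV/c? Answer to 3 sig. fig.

Convert to SI: f = 4.2 × 10^4 PHz = 4.2 × 10^19 Hz.
The photon relation is p = hf/c, giving p = 9.283 × 10^-23 kg·m/s.
Converting to keV/c: p = 173.7 keV/c ≈ 174 keV/c.

174 keV/c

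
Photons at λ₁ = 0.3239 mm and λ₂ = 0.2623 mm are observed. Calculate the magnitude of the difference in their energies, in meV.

Using E = hc/λ: E₁ = 6.1329·10^-22 J, E₂ = 7.5732·10^-22 J.
|ΔE| = |6.1329·10^-22 − 7.5732·10^-22| = 1.44·10^-22 J = 0.899 meV.

0.899 meV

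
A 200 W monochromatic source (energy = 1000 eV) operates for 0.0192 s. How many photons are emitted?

2.40 × 10^16 photons

Total energy: E_total = P·t = 200 × 0.0192 = 3.840 J.
Per-photon energy: E = 1.602 × 10^-16 J.
N = E_total / E_photon = 2.40 × 10^16.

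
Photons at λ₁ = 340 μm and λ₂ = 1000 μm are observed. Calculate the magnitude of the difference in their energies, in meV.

2.41 meV

Using E = hc/λ: E₁ = 5.842 × 10^-22 J, E₂ = 1.986 × 10^-22 J.
|ΔE| = |5.842 × 10^-22 − 1.986 × 10^-22| = 3.86 × 10^-22 J = 2.41 meV.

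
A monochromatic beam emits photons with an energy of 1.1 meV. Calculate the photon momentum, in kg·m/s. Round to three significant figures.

First convert: E = 1.1 meV = 1.7624·10^-22 J.
The photon relation is p = E/c, giving p = 5.879·10^-31 kg·m/s.
So p ≈ 5.88·10^-31 kg·m/s.

5.88·10^-31 kg·m/s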